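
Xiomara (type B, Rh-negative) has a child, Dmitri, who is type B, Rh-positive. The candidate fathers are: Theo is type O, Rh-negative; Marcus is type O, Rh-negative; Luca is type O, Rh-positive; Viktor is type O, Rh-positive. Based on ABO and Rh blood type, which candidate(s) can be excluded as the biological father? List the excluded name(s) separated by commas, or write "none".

A candidate is excluded only if no genotype consistent with his phenotype could produce a type B, Rh-positive child with a type B, Rh-negative mother.
Theo (type O, Rh-): no genotype consistent with that phenotype can produce a type-B Rh+ child with a type-B mother.
Marcus (type O, Rh-): no genotype consistent with that phenotype can produce a type-B Rh+ child with a type-B mother.

Theo, Marcus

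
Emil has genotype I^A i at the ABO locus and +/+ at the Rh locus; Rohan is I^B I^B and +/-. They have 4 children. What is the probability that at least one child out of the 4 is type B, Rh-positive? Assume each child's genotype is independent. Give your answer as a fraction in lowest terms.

ABO cross I^A i × I^B I^B → 1/2 B, 1/2 AB.
Rh cross +/+ × +/- → 1 Rh+; so P(type B, Rh-positive) = 1/2 × 1 = 1/2 per child.
P(none) = (1/2)^4 = 1/16; P(at least one) = 1 − 1/16 = 15/16.

15/16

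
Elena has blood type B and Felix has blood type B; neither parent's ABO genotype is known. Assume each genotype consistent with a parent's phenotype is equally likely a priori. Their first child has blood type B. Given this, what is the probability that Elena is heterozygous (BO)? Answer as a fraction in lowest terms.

Possible genotypes: Elena ∈ {BB, BO}; Felix ∈ {BB, BO}.
Weight each parental genotype pair by prior × P(type-B child):
  BB × BB: posterior weight 4/15.
  BB × BO: posterior weight 4/15.
  BO × BB: posterior weight 4/15.
  BO × BO: posterior weight 1/5.
Sum the posterior weight over pairs where Elena is BO: 7/15.

7/15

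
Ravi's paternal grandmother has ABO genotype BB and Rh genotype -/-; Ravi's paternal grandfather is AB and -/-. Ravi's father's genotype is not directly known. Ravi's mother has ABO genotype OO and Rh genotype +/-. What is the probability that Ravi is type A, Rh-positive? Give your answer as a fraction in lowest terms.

Ravi's father's ABO genotype from BB × AB: 1/2 AB, 1/2 BB.
Crossing each possibility with the mother OO and summing P(type A): 1/2·1/2 + 1/2·0 = 1/4.
Similarly for Rh via the father's Rh distribution: P(Rh+) = 1/2.
Independent loci: 1/4 × 1/2 = 1/8.

1/8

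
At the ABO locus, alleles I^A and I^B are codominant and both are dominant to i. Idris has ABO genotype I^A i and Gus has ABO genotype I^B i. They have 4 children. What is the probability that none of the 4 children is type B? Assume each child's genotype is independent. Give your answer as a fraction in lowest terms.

ABO cross I^A i × I^B i → 1/4 O, 1/4 A, 1/4 B, 1/4 AB.
So P(type B) = 1/4 per child.
P(not type B) = 3/4 for one child; (3/4)^4 = 81/256.

81/256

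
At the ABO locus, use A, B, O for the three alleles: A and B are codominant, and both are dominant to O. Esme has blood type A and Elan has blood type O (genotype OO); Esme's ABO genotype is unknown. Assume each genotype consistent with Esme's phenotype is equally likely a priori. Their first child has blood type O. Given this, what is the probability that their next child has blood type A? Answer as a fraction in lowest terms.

Possible genotypes: Esme ∈ {AA, AO}; Elan ∈ {OO}.
Weight each parental genotype pair by prior × P(type-O child):
  AO × OO: posterior weight 1; P(next child type A) = 1/2.
Weighted sum = 1/2.

1/2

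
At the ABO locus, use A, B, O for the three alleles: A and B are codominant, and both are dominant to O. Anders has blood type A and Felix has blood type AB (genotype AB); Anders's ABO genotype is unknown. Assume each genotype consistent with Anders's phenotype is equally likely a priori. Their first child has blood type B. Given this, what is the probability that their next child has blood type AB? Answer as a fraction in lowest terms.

1/4

Possible genotypes: Anders ∈ {AA, AO}; Felix ∈ {AB}.
Weight each parental genotype pair by prior × P(type-B child):
  AO × AB: posterior weight 1; P(next child type AB) = 1/4.
Weighted sum = 1/4.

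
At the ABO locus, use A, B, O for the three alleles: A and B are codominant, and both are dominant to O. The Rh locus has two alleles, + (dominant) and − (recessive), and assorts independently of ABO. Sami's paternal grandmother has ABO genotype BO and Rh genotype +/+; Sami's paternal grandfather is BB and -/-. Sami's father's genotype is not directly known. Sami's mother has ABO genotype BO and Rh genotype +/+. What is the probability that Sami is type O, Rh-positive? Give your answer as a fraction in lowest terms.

1/8

Sami's father's ABO genotype from BO × BB: 1/2 BB, 1/2 BO.
Crossing each possibility with the mother BO and summing P(type O): 1/2·0 + 1/2·1/4 = 1/8.
Similarly for Rh via the father's Rh distribution: P(Rh+) = 1.
Independent loci: 1/8 × 1 = 1/8.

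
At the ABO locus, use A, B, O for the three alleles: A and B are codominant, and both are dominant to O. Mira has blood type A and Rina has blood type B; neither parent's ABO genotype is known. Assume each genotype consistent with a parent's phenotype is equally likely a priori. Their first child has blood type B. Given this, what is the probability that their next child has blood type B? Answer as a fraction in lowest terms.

5/12

Possible genotypes: Mira ∈ {AA, AO}; Rina ∈ {BB, BO}.
Weight each parental genotype pair by prior × P(type-B child):
  AO × BB: posterior weight 2/3; P(next child type B) = 1/2.
  AO × BO: posterior weight 1/3; P(next child type B) = 1/4.
Weighted sum = 5/12.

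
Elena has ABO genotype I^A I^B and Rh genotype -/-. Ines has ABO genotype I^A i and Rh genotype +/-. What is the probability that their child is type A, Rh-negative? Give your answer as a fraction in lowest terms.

1/4

ABO cross I^A I^B × I^A i → offspring phenotypes: 1/2 A, 1/4 B, 1/4 AB.
Rh cross -/- × +/- → 1/2 Rh+, 1/2 Rh-.
Independent loci: P(type A, Rh-negative) = 1/2 × 1/2 = 1/4.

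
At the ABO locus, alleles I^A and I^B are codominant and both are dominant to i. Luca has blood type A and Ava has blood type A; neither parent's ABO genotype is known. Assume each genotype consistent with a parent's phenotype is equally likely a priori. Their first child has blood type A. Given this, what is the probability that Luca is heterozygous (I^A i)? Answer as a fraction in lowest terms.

Possible genotypes: Luca ∈ {I^A I^A, I^A i}; Ava ∈ {I^A I^A, I^A i}.
Weight each parental genotype pair by prior × P(type-A child):
  I^A I^A × I^A I^A: posterior weight 4/15.
  I^A I^A × I^A i: posterior weight 4/15.
  I^A i × I^A I^A: posterior weight 4/15.
  I^A i × I^A i: posterior weight 1/5.
Sum the posterior weight over pairs where Luca is I^A i: 7/15.

7/15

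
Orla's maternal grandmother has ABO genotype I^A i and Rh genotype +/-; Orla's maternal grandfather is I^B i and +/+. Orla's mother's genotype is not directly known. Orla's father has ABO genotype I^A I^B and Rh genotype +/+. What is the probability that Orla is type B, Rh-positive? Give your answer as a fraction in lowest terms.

Orla's mother's ABO genotype from I^A i × I^B i: 1/4 I^A I^B, 1/4 I^A i, 1/4 I^B i, 1/4 i i.
Crossing each possibility with the father I^A I^B and summing P(type B): 1/4·1/4 + 1/4·1/4 + 1/4·1/2 + 1/4·1/2 = 3/8.
Similarly for Rh via the mother's Rh distribution: P(Rh+) = 1.
Independent loci: 3/8 × 1 = 3/8.

3/8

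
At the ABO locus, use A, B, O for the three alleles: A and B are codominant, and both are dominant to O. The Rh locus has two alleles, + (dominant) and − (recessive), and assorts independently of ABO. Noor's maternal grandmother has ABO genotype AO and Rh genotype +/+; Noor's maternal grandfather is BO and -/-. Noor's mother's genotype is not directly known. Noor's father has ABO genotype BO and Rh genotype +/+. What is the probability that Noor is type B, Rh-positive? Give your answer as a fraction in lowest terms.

Noor's mother's ABO genotype from AO × BO: 1/4 AB, 1/4 AO, 1/4 BO, 1/4 OO.
Crossing each possibility with the father BO and summing P(type B): 1/4·1/2 + 1/4·1/4 + 1/4·3/4 + 1/4·1/2 = 1/2.
Similarly for Rh via the mother's Rh distribution: P(Rh+) = 1.
Independent loci: 1/2 × 1 = 1/2.

1/2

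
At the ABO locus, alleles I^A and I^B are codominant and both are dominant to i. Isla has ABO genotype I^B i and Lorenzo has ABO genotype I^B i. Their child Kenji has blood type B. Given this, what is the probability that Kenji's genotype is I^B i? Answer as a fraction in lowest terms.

Cross I^B i × I^B i → 1/4 I^B I^B, 1/2 I^B i, 1/4 i i.
Type-B genotypes among offspring: I^B I^B (1/4), I^B i (1/2); total 3/4.
P(I^B i | type B) = (1/2) / (3/4) = 2/3.

2/3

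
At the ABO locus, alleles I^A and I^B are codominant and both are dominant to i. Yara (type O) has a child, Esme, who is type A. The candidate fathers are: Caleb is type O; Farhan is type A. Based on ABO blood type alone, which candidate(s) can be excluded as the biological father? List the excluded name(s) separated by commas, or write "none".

A candidate is excluded only if no genotype consistent with his phenotype could produce a type A child with a type O mother.
Caleb (type O): no genotype consistent with that phenotype can produce a type-A child with a type-O mother.

Caleb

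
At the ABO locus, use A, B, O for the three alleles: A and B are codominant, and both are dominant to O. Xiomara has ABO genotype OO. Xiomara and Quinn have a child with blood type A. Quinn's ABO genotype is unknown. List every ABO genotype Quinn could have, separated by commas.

AA, AB, AO

For each candidate genotype of Quinn, check whether crossing it with OO can produce every observed child phenotype.
  AA → possible child types {A} ✓
  AB → possible child types {A, B} ✓
  AO → possible child types {O, A} ✓
  BB → possible child types {B} ✗
  BO → possible child types {O, B} ✗
  OO → possible child types {O} ✗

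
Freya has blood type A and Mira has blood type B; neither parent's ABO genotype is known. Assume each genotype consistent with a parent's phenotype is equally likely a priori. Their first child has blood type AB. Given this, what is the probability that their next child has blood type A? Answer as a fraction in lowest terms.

Possible genotypes: Freya ∈ {I^A I^A, I^A i}; Mira ∈ {I^B I^B, I^B i}.
Weight each parental genotype pair by prior × P(type-AB child):
  I^A I^A × I^B I^B: posterior weight 4/9; P(next child type A) = 0.
  I^A I^A × I^B i: posterior weight 2/9; P(next child type A) = 1/2.
  I^A i × I^B I^B: posterior weight 2/9; P(next child type A) = 0.
  I^A i × I^B i: posterior weight 1/9; P(next child type A) = 1/4.
Weighted sum = 5/36.

5/36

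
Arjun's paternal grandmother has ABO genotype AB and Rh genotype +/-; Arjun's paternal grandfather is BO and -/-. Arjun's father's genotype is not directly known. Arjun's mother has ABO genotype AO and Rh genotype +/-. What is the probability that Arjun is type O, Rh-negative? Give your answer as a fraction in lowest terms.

Arjun's father's ABO genotype from AB × BO: 1/4 AB, 1/4 AO, 1/4 BB, 1/4 BO.
Crossing each possibility with the mother AO and summing P(type O): 1/4·0 + 1/4·1/4 + 1/4·0 + 1/4·1/4 = 1/8.
Similarly for Rh via the father's Rh distribution: P(Rh-) = 3/8.
Independent loci: 1/8 × 3/8 = 3/64.

3/64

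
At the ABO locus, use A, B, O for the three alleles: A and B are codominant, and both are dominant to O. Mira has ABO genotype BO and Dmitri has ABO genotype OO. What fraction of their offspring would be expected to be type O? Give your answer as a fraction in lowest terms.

1/2

ABO cross BO × OO → offspring phenotypes: 1/2 O, 1/2 B.
So P(type O) = 1/2.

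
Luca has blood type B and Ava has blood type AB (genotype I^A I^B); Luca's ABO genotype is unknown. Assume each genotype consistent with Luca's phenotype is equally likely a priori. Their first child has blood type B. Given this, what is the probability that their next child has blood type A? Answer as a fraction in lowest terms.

1/8

Possible genotypes: Luca ∈ {I^B I^B, I^B i}; Ava ∈ {I^A I^B}.
Weight each parental genotype pair by prior × P(type-B child):
  I^B I^B × I^A I^B: posterior weight 1/2; P(next child type A) = 0.
  I^B i × I^A I^B: posterior weight 1/2; P(next child type A) = 1/4.
Weighted sum = 1/8.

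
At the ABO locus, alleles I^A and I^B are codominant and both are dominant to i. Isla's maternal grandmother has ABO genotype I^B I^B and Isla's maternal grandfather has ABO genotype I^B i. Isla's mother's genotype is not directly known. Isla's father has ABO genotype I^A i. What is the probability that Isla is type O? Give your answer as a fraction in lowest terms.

Isla's mother's ABO genotype from I^B I^B × I^B i: 1/2 I^B I^B, 1/2 I^B i.
Crossing each possibility with the father I^A i and summing P(type O): 1/2·0 + 1/2·1/4 = 1/8.

1/8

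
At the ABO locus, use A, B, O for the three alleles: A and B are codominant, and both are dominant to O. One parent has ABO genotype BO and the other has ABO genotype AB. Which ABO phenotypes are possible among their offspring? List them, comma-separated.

A, B, AB

Gametes from BO × AB give offspring ABO genotypes AB, AO, BB, BO, i.e. phenotypes A, B, AB.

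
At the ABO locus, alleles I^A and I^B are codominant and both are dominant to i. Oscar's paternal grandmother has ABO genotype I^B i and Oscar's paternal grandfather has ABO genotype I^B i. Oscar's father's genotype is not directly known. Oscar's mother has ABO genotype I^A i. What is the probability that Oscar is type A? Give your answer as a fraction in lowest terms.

Oscar's father's ABO genotype from I^B i × I^B i: 1/4 I^B I^B, 1/2 I^B i, 1/4 i i.
Crossing each possibility with the mother I^A i and summing P(type A): 1/4·0 + 1/2·1/4 + 1/4·1/2 = 1/4.

1/4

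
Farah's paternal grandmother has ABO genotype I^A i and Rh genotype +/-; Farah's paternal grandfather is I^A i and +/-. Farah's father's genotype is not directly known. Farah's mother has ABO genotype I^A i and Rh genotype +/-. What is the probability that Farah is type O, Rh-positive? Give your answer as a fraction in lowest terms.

3/16

Farah's father's ABO genotype from I^A i × I^A i: 1/4 I^A I^A, 1/2 I^A i, 1/4 i i.
Crossing each possibility with the mother I^A i and summing P(type O): 1/4·0 + 1/2·1/4 + 1/4·1/2 = 1/4.
Similarly for Rh via the father's Rh distribution: P(Rh+) = 3/4.
Independent loci: 1/4 × 3/4 = 3/16.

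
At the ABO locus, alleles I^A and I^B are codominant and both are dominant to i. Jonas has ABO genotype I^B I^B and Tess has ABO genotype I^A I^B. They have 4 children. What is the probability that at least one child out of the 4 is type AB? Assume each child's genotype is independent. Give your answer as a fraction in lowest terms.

15/16

ABO cross I^B I^B × I^A I^B → 1/2 B, 1/2 AB.
So P(type AB) = 1/2 per child.
P(none) = (1/2)^4 = 1/16; P(at least one) = 1 − 1/16 = 15/16.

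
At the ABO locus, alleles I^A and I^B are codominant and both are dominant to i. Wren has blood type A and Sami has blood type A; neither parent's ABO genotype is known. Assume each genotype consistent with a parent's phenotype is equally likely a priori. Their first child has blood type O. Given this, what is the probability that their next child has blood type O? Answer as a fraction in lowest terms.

Possible genotypes: Wren ∈ {I^A I^A, I^A i}; Sami ∈ {I^A I^A, I^A i}.
Weight each parental genotype pair by prior × P(type-O child):
  I^A i × I^A i: posterior weight 1; P(next child type O) = 1/4.
Weighted sum = 1/4.

1/4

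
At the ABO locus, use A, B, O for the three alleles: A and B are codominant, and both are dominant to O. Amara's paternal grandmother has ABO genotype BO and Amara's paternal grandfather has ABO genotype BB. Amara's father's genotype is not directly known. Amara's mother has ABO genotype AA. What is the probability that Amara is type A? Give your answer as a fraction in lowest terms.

1/4

Amara's father's ABO genotype from BO × BB: 1/2 BB, 1/2 BO.
Crossing each possibility with the mother AA and summing P(type A): 1/2·0 + 1/2·1/2 = 1/4.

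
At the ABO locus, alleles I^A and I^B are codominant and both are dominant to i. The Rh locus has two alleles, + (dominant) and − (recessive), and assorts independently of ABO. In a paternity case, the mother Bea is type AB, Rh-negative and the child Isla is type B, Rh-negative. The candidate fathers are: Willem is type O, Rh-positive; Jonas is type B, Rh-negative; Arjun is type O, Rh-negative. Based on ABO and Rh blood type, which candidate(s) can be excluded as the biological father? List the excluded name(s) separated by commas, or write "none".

A candidate is excluded only if no genotype consistent with his phenotype could produce a type B, Rh-negative child with a type AB, Rh-negative mother.
Every candidate has at least one consistent genotype combination, so none can be excluded.

none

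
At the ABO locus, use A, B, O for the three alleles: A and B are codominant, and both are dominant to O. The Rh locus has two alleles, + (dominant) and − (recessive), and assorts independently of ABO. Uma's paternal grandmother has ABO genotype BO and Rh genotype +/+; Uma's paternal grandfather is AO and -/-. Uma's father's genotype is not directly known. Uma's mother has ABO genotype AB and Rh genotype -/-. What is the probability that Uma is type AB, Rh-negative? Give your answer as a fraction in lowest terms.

Uma's father's ABO genotype from BO × AO: 1/4 AB, 1/4 AO, 1/4 BO, 1/4 OO.
Crossing each possibility with the mother AB and summing P(type AB): 1/4·1/2 + 1/4·1/4 + 1/4·1/4 + 1/4·0 = 1/4.
Similarly for Rh via the father's Rh distribution: P(Rh-) = 1/2.
Independent loci: 1/4 × 1/2 = 1/8.

1/8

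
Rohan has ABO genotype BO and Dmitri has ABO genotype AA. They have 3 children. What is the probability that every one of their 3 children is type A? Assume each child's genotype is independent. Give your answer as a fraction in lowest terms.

1/8

ABO cross BO × AA → 1/2 A, 1/2 AB.
So P(type A) = 1/2 per child.
All 3 independent: (1/2)^3 = 1/8.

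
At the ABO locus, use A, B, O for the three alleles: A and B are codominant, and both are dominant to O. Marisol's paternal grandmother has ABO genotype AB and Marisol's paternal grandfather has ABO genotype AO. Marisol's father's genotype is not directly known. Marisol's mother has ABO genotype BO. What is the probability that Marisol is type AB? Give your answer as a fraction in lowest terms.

Marisol's father's ABO genotype from AB × AO: 1/4 AA, 1/4 AB, 1/4 AO, 1/4 BO.
Crossing each possibility with the mother BO and summing P(type AB): 1/4·1/2 + 1/4·1/4 + 1/4·1/4 + 1/4·0 = 1/4.

1/4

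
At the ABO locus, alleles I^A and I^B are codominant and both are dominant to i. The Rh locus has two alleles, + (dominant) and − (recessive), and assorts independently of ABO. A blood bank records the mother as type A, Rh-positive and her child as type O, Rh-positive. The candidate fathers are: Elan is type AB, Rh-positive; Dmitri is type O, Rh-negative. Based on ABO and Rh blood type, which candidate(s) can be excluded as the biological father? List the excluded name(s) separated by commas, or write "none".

A candidate is excluded only if no genotype consistent with his phenotype could produce a type O, Rh-positive child with a type A, Rh-positive mother.
Elan (type AB, Rh+): no genotype consistent with that phenotype can produce a type-O Rh+ child with a type-A mother.

Elan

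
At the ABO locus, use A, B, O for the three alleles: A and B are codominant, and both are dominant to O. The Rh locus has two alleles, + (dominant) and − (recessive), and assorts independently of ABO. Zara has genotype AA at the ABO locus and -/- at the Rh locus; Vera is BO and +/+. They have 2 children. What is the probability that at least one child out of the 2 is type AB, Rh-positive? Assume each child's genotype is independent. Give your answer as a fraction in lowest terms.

3/4

ABO cross AA × BO → 1/2 A, 1/2 AB.
Rh cross -/- × +/+ → 1 Rh+; so P(type AB, Rh-positive) = 1/2 × 1 = 1/2 per child.
P(none) = (1/2)^2 = 1/4; P(at least one) = 1 − 1/4 = 3/4.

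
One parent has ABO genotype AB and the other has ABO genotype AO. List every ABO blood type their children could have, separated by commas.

Gametes from AB × AO give offspring ABO genotypes AA, AB, AO, BO, i.e. phenotypes A, B, AB.

A, B, AB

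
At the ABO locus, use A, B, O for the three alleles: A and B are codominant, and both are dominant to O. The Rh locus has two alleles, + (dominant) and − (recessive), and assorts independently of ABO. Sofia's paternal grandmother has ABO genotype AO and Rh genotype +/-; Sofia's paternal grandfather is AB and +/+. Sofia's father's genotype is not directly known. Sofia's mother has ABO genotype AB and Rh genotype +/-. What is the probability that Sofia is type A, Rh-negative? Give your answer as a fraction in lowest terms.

Sofia's father's ABO genotype from AO × AB: 1/4 AA, 1/4 AB, 1/4 AO, 1/4 BO.
Crossing each possibility with the mother AB and summing P(type A): 1/4·1/2 + 1/4·1/4 + 1/4·1/2 + 1/4·1/4 = 3/8.
Similarly for Rh via the father's Rh distribution: P(Rh-) = 1/8.
Independent loci: 3/8 × 1/8 = 3/64.

3/64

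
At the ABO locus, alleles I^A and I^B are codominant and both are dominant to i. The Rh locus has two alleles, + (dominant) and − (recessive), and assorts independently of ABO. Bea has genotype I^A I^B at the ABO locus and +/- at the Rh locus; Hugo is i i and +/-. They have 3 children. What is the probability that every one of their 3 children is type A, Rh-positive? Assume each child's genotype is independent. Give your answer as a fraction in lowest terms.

ABO cross I^A I^B × i i → 1/2 A, 1/2 B.
Rh cross +/- × +/- → 3/4 Rh+, 1/4 Rh-; so P(type A, Rh-positive) = 1/2 × 3/4 = 3/8 per child.
All 3 independent: (3/8)^3 = 27/512.

27/512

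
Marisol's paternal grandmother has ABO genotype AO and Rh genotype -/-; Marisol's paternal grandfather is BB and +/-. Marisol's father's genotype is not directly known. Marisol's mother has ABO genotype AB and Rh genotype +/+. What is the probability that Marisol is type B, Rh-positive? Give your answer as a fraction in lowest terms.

3/8

Marisol's father's ABO genotype from AO × BB: 1/2 AB, 1/2 BO.
Crossing each possibility with the mother AB and summing P(type B): 1/2·1/4 + 1/2·1/2 = 3/8.
Similarly for Rh via the father's Rh distribution: P(Rh+) = 1.
Independent loci: 3/8 × 1 = 3/8.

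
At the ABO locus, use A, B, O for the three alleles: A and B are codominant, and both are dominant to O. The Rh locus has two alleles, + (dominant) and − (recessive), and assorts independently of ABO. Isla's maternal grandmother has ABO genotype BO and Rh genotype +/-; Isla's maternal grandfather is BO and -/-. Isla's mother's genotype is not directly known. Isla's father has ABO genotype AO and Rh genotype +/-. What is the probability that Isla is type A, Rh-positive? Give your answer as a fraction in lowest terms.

5/32

Isla's mother's ABO genotype from BO × BO: 1/4 BB, 1/2 BO, 1/4 OO.
Crossing each possibility with the father AO and summing P(type A): 1/4·0 + 1/2·1/4 + 1/4·1/2 = 1/4.
Similarly for Rh via the mother's Rh distribution: P(Rh+) = 5/8.
Independent loci: 1/4 × 5/8 = 5/32.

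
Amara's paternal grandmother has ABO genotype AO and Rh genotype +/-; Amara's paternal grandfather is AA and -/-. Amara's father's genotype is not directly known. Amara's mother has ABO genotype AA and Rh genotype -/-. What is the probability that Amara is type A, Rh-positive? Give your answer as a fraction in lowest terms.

1/4

Amara's father's ABO genotype from AO × AA: 1/2 AA, 1/2 AO.
Crossing each possibility with the mother AA and summing P(type A): 1/2·1 + 1/2·1 = 1.
Similarly for Rh via the father's Rh distribution: P(Rh+) = 1/4.
Independent loci: 1 × 1/4 = 1/4.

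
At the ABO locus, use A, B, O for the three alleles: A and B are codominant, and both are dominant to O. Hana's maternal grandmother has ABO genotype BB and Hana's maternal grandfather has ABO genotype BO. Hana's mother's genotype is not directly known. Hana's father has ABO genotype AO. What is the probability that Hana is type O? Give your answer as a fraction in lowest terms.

Hana's mother's ABO genotype from BB × BO: 1/2 BB, 1/2 BO.
Crossing each possibility with the father AO and summing P(type O): 1/2·0 + 1/2·1/4 = 1/8.

1/8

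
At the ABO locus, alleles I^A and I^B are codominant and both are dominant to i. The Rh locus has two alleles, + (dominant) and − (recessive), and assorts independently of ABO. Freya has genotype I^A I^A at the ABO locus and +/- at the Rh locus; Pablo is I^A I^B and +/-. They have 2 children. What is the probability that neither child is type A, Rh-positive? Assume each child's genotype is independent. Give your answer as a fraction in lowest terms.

25/64

ABO cross I^A I^A × I^A I^B → 1/2 A, 1/2 AB.
Rh cross +/- × +/- → 3/4 Rh+, 1/4 Rh-; so P(type A, Rh-positive) = 1/2 × 3/4 = 3/8 per child.
P(not type A, Rh-positive) = 5/8 for one child; (5/8)^2 = 25/64.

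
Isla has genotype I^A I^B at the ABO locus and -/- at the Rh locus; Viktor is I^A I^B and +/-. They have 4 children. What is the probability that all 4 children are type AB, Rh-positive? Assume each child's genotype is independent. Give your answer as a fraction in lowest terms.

ABO cross I^A I^B × I^A I^B → 1/4 A, 1/4 B, 1/2 AB.
Rh cross -/- × +/- → 1/2 Rh+, 1/2 Rh-; so P(type AB, Rh-positive) = 1/2 × 1/2 = 1/4 per child.
All 4 independent: (1/4)^4 = 1/256.

1/256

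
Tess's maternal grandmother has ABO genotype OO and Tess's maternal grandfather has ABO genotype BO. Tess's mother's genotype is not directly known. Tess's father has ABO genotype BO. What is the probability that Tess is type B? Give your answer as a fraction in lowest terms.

5/8

Tess's mother's ABO genotype from OO × BO: 1/2 BO, 1/2 OO.
Crossing each possibility with the father BO and summing P(type B): 1/2·3/4 + 1/2·1/2 = 5/8.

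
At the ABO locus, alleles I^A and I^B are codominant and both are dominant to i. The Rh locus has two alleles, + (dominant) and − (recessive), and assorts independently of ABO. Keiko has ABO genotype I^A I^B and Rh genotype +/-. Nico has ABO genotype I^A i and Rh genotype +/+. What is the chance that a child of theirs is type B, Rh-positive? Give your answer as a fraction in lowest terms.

1/4

ABO cross I^A I^B × I^A i → offspring phenotypes: 1/2 A, 1/4 B, 1/4 AB.
Rh cross +/- × +/+ → 1 Rh+.
Independent loci: P(type B, Rh-positive) = 1/4 × 1 = 1/4.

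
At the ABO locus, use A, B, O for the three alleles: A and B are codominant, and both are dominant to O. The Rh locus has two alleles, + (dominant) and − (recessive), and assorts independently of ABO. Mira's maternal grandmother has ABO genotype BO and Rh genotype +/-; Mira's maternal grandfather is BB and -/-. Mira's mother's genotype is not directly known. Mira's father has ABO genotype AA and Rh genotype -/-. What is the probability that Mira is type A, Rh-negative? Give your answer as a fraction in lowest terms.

3/16

Mira's mother's ABO genotype from BO × BB: 1/2 BB, 1/2 BO.
Crossing each possibility with the father AA and summing P(type A): 1/2·0 + 1/2·1/2 = 1/4.
Similarly for Rh via the mother's Rh distribution: P(Rh-) = 3/4.
Independent loci: 1/4 × 3/4 = 3/16.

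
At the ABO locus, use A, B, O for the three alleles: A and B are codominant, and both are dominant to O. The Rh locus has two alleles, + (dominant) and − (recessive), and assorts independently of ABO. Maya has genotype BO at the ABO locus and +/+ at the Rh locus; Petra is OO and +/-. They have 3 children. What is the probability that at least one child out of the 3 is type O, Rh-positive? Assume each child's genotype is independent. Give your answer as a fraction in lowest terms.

7/8

ABO cross BO × OO → 1/2 O, 1/2 B.
Rh cross +/+ × +/- → 1 Rh+; so P(type O, Rh-positive) = 1/2 × 1 = 1/2 per child.
P(none) = (1/2)^3 = 1/8; P(at least one) = 1 − 1/8 = 7/8.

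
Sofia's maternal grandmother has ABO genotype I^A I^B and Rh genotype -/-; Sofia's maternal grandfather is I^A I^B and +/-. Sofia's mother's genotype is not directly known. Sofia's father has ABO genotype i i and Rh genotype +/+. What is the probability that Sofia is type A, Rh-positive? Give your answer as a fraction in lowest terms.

Sofia's mother's ABO genotype from I^A I^B × I^A I^B: 1/4 I^A I^A, 1/2 I^A I^B, 1/4 I^B I^B.
Crossing each possibility with the father i i and summing P(type A): 1/4·1 + 1/2·1/2 + 1/4·0 = 1/2.
Similarly for Rh via the mother's Rh distribution: P(Rh+) = 1.
Independent loci: 1/2 × 1 = 1/2.

1/2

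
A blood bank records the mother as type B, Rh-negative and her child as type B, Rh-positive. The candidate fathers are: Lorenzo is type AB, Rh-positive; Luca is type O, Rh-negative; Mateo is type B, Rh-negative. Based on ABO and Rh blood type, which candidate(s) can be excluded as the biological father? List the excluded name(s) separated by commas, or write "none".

A candidate is excluded only if no genotype consistent with his phenotype could produce a type B, Rh-positive child with a type B, Rh-negative mother.
Luca (type O, Rh-): no genotype consistent with that phenotype can produce a type-B Rh+ child with a type-B mother.
Mateo (type B, Rh-): no genotype consistent with that phenotype can produce a type-B Rh+ child with a type-B mother.

Luca, Mateo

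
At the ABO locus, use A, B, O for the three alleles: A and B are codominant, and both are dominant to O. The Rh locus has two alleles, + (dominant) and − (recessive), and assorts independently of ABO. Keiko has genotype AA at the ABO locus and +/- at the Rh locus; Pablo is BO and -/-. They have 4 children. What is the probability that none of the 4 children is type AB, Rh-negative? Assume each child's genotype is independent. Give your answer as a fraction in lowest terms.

81/256

ABO cross AA × BO → 1/2 A, 1/2 AB.
Rh cross +/- × -/- → 1/2 Rh+, 1/2 Rh-; so P(type AB, Rh-negative) = 1/2 × 1/2 = 1/4 per child.
P(not type AB, Rh-negative) = 3/4 for one child; (3/4)^4 = 81/256.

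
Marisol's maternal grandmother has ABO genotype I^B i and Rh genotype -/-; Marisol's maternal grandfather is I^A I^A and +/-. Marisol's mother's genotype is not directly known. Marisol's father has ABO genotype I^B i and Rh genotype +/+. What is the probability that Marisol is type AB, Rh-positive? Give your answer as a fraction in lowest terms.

1/4

Marisol's mother's ABO genotype from I^B i × I^A I^A: 1/2 I^A I^B, 1/2 I^A i.
Crossing each possibility with the father I^B i and summing P(type AB): 1/2·1/4 + 1/2·1/4 = 1/4.
Similarly for Rh via the mother's Rh distribution: P(Rh+) = 1.
Independent loci: 1/4 × 1 = 1/4.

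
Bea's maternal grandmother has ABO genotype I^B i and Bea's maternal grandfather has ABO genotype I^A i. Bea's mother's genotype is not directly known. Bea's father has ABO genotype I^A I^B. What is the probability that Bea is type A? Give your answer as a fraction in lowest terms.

Bea's mother's ABO genotype from I^B i × I^A i: 1/4 I^A I^B, 1/4 I^A i, 1/4 I^B i, 1/4 i i.
Crossing each possibility with the father I^A I^B and summing P(type A): 1/4·1/4 + 1/4·1/2 + 1/4·1/4 + 1/4·1/2 = 3/8.

3/8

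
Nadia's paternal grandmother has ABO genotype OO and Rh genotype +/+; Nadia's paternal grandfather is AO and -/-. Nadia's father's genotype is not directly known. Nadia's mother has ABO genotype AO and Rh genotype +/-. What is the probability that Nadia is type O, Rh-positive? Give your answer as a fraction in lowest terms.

Nadia's father's ABO genotype from OO × AO: 1/2 AO, 1/2 OO.
Crossing each possibility with the mother AO and summing P(type O): 1/2·1/4 + 1/2·1/2 = 3/8.
Similarly for Rh via the father's Rh distribution: P(Rh+) = 3/4.
Independent loci: 3/8 × 3/4 = 9/32.

9/32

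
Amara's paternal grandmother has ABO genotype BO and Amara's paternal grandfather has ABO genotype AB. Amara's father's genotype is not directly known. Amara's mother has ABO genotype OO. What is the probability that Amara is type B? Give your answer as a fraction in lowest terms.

Amara's father's ABO genotype from BO × AB: 1/4 AB, 1/4 AO, 1/4 BB, 1/4 BO.
Crossing each possibility with the mother OO and summing P(type B): 1/4·1/2 + 1/4·0 + 1/4·1 + 1/4·1/2 = 1/2.

1/2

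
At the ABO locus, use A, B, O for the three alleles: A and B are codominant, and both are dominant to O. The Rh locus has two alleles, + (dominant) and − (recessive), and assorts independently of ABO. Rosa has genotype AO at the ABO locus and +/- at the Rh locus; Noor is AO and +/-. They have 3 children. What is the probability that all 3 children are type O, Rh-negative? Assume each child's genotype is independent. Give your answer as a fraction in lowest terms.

1/4096

ABO cross AO × AO → 1/4 O, 3/4 A.
Rh cross +/- × +/- → 3/4 Rh+, 1/4 Rh-; so P(type O, Rh-negative) = 1/4 × 1/4 = 1/16 per child.
All 3 independent: (1/16)^3 = 1/4096.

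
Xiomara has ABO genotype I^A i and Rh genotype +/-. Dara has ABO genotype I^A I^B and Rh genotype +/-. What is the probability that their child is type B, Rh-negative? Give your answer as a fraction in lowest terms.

1/16

ABO cross I^A i × I^A I^B → offspring phenotypes: 1/2 A, 1/4 B, 1/4 AB.
Rh cross +/- × +/- → 3/4 Rh+, 1/4 Rh-.
Independent loci: P(type B, Rh-negative) = 1/4 × 1/4 = 1/16.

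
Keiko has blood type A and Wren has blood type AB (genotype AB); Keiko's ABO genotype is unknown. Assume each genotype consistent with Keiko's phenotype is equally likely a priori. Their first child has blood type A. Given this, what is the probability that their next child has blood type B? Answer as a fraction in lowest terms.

Possible genotypes: Keiko ∈ {AA, AO}; Wren ∈ {AB}.
Weight each parental genotype pair by prior × P(type-A child):
  AA × AB: posterior weight 1/2; P(next child type B) = 0.
  AO × AB: posterior weight 1/2; P(next child type B) = 1/4.
Weighted sum = 1/8.

1/8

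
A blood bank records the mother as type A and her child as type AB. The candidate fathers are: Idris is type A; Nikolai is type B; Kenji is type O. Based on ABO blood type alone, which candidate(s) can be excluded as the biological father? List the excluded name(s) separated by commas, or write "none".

A candidate is excluded only if no genotype consistent with his phenotype could produce a type AB child with a type A mother.
Idris (type A): no genotype consistent with that phenotype can produce a type-AB child with a type-A mother.
Kenji (type O): no genotype consistent with that phenotype can produce a type-AB child with a type-A mother.

Idris, Kenji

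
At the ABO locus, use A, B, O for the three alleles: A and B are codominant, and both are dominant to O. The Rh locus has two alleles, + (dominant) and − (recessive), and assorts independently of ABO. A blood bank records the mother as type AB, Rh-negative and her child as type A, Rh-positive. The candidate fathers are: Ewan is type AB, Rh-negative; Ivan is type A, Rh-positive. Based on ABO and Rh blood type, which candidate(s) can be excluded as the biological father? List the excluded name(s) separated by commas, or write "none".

Ewan

A candidate is excluded only if no genotype consistent with his phenotype could produce a type A, Rh-positive child with a type AB, Rh-negative mother.
Ewan (type AB, Rh-): no genotype consistent with that phenotype can produce a type-A Rh+ child with a type-AB mother.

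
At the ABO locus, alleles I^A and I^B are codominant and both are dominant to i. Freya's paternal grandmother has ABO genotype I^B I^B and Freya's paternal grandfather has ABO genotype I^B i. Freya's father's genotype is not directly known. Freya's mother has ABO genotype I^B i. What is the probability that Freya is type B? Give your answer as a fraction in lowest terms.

Freya's father's ABO genotype from I^B I^B × I^B i: 1/2 I^B I^B, 1/2 I^B i.
Crossing each possibility with the mother I^B i and summing P(type B): 1/2·1 + 1/2·3/4 = 7/8.

7/8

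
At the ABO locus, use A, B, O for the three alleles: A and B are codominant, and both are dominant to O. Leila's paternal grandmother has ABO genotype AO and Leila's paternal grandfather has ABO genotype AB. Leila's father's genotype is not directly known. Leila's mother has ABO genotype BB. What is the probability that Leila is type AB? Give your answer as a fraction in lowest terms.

1/2

Leila's father's ABO genotype from AO × AB: 1/4 AA, 1/4 AB, 1/4 AO, 1/4 BO.
Crossing each possibility with the mother BB and summing P(type AB): 1/4·1 + 1/4·1/2 + 1/4·1/2 + 1/4·0 = 1/2.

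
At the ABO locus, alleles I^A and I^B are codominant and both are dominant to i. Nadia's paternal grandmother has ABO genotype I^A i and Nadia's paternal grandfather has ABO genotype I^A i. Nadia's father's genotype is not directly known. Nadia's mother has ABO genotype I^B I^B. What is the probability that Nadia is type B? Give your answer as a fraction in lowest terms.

Nadia's father's ABO genotype from I^A i × I^A i: 1/4 I^A I^A, 1/2 I^A i, 1/4 i i.
Crossing each possibility with the mother I^B I^B and summing P(type B): 1/4·0 + 1/2·1/2 + 1/4·1 = 1/2.

1/2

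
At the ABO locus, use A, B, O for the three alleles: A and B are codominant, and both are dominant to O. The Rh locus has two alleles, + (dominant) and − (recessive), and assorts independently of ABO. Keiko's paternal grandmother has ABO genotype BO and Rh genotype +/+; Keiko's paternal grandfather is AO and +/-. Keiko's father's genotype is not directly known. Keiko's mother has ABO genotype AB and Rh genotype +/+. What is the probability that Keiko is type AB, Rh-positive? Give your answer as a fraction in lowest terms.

1/4

Keiko's father's ABO genotype from BO × AO: 1/4 AB, 1/4 AO, 1/4 BO, 1/4 OO.
Crossing each possibility with the mother AB and summing P(type AB): 1/4·1/2 + 1/4·1/4 + 1/4·1/4 + 1/4·0 = 1/4.
Similarly for Rh via the father's Rh distribution: P(Rh+) = 1.
Independent loci: 1/4 × 1 = 1/4.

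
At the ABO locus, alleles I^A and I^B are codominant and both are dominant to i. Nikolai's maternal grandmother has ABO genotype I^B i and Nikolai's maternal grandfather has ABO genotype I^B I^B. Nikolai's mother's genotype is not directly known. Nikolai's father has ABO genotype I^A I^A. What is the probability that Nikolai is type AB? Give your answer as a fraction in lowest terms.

Nikolai's mother's ABO genotype from I^B i × I^B I^B: 1/2 I^B I^B, 1/2 I^B i.
Crossing each possibility with the father I^A I^A and summing P(type AB): 1/2·1 + 1/2·1/2 = 3/4.

3/4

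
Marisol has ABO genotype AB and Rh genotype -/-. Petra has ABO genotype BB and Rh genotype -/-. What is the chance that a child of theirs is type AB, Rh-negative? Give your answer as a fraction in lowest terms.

ABO cross AB × BB → offspring phenotypes: 1/2 B, 1/2 AB.
Rh cross -/- × -/- → 1 Rh-.
Independent loci: P(type AB, Rh-negative) = 1/2 × 1 = 1/2.

1/2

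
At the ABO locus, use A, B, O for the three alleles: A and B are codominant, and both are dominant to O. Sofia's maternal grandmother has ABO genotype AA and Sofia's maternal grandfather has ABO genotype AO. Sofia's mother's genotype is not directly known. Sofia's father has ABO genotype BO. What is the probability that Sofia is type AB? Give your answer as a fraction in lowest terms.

Sofia's mother's ABO genotype from AA × AO: 1/2 AA, 1/2 AO.
Crossing each possibility with the father BO and summing P(type AB): 1/2·1/2 + 1/2·1/4 = 3/8.

3/8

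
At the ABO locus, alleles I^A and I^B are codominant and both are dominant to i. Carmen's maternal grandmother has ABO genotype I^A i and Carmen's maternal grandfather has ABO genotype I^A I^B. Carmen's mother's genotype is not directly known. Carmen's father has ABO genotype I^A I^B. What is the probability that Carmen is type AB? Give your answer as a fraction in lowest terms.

3/8

Carmen's mother's ABO genotype from I^A i × I^A I^B: 1/4 I^A I^A, 1/4 I^A I^B, 1/4 I^A i, 1/4 I^B i.
Crossing each possibility with the father I^A I^B and summing P(type AB): 1/4·1/2 + 1/4·1/2 + 1/4·1/4 + 1/4·1/4 = 3/8.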